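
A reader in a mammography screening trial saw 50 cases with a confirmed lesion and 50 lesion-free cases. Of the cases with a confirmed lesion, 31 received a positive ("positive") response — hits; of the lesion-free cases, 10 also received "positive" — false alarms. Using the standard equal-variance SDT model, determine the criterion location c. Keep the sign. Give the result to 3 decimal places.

c = 0.268

H = 31/50 = 0.6200
FA = 10/50 = 0.2000
Φ⁻¹(H) = Φ⁻¹(0.6200) = 0.3055
Φ⁻¹(FA) = Φ⁻¹(0.2000) = -0.8416
c = −½·[z(H) + z(FA)] = −0.5 × (0.3055 + (-0.8416)) = 0.26805
c > 0: the reader has a conservative response bias.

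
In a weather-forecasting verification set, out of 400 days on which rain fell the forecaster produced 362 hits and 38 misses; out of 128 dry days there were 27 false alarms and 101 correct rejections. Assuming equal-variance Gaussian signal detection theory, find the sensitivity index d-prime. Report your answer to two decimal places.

H = 362/400 = 0.9050
FA = 27/128 = 0.2109
Φ⁻¹(H) = Φ⁻¹(0.9050) = 1.311
Φ⁻¹(FA) = Φ⁻¹(0.2109) = -0.803
d' = z(H) − z(FA) = 1.311 − (-0.803) = 2.114

d-prime = 2.11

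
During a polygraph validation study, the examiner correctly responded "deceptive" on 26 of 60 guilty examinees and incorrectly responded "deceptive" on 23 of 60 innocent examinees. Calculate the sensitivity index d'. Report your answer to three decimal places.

H = 26/60 = 0.4333
FA = 23/60 = 0.3833
Φ⁻¹(H) = Φ⁻¹(0.4333) = -0.1680
Φ⁻¹(FA) = Φ⁻¹(0.3833) = -0.2968
d' = z(H) − z(FA) = -0.1680 − (-0.2968) = 0.1288

d' = 0.129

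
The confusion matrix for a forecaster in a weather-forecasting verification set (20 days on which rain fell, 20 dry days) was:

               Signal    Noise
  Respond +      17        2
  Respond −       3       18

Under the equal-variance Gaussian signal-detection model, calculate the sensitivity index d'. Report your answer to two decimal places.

d' = 2.32

H = 17/20 = 0.8500
FA = 2/20 = 0.1000
Φ⁻¹(0.8500) = 1.036, Φ⁻¹(0.1000) = -1.282
d' = z(H) − z(FA) = 1.036 − (-1.282) = 2.318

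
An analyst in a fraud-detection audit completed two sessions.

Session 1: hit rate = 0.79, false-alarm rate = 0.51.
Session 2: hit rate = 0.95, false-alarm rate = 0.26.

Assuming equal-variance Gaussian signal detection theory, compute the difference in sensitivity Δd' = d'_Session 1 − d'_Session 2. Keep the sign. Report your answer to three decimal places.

Δd' = -1.507

Session 1: z(0.79) = 0.8064, z(0.51) = 0.0251, d' = 0.7813
Session 2: z(0.95) = 1.6449, z(0.26) = -0.6433, d' = 2.2882
Δd' = d'_Session 1 − d'_Session 2 = 0.7813 − 2.2882 = -1.5069
Session 2 has the higher sensitivity.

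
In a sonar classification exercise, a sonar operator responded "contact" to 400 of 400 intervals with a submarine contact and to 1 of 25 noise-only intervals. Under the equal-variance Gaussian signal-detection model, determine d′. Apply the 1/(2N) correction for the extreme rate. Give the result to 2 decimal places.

The hit rate is 400/400 = 1, so apply the 1/(2N) correction: H → 1 − 1/(2·400) = 0.99875.
z(H) = z(0.99875) = 3.023
z(FA) = z(0.04000) = -1.751
d' = 3.023 − (-1.751) = 4.774

d′ = 4.77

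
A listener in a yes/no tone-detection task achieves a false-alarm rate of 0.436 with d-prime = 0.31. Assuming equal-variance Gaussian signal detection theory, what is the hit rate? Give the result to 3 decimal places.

z(false-alarm rate) = z(0.436) = -0.1611
z(H) = z(FA) + d' = -0.1611 + 0.31 = 0.1489
hit rate = Φ(0.1489) = 0.5592

hit rate = 0.559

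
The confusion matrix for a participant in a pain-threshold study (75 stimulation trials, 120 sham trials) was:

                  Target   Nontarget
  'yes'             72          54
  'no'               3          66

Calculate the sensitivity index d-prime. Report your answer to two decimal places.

d-prime = 1.88

H = 72/75 = 0.9600
FA = 54/120 = 0.4500
z(0.9600) = 1.751, z(0.4500) = -0.126
d' = z(H) − z(FA) = 1.751 − (-0.126) = 1.877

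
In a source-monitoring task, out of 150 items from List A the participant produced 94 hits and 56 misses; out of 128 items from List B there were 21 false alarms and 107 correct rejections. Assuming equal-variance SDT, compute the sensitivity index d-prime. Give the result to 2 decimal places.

d-prime = 1.30

H = 94/150 = 0.6267
FA = 21/128 = 0.1641
z(H) = 0.323
z(FA) = -0.978
d' = z(H) − z(FA) = 0.323 − (-0.978) = 1.301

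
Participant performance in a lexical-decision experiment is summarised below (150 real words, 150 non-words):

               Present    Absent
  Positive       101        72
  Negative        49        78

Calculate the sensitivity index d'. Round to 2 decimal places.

H = 101/150 = 0.6733
FA = 72/150 = 0.4800
z(H) = z(0.6733) = 0.449
z(FA) = z(0.4800) = -0.050
d' = z(H) − z(FA) = 0.449 − (-0.050) = 0.499

d' = 0.50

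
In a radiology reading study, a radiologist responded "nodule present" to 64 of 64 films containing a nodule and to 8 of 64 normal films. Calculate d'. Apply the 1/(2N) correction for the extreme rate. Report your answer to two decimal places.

d' = 3.57

The hit rate is 64/64 = 1, so apply the 1/(2N) correction: H → 1 − 1/(2·64) = 0.99219.
z(H) = z(0.99219) = 2.418
z(FA) = z(0.12500) = -1.150
d' = 2.418 − (-1.150) = 3.568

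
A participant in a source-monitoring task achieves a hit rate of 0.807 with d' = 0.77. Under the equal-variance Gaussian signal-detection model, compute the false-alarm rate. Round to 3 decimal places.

false-alarm rate = 0.539

z(hit rate) = z(0.807) = 0.8669
z(FA) = z(H) − d' = 0.8669 − 0.77 = 0.0969
false-alarm rate = Φ(0.0969) = 0.5386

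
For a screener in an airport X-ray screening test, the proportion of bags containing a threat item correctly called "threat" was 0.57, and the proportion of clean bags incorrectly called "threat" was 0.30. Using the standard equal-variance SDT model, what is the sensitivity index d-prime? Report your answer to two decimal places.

d-prime = 0.70

z(0.57) = 0.176, z(0.30) = -0.524
d' = z(H) − z(FA) = 0.176 − (-0.524) = 0.700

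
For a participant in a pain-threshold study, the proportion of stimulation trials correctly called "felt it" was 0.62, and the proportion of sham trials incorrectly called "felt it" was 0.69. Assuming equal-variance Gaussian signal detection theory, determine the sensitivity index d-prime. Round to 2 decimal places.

d-prime = -0.19

Φ⁻¹(H) = Φ⁻¹(0.62) = 0.305
Φ⁻¹(FA) = Φ⁻¹(0.69) = 0.496
d' = z(H) − z(FA) = 0.305 − 0.496 = -0.191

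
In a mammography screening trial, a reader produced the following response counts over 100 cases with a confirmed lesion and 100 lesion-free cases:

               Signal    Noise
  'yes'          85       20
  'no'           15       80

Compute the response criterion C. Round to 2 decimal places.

C = -0.10

H = 85/100 = 0.8500
FA = 20/100 = 0.2000
z(H) = 1.0364
z(FA) = -0.8416
c = −½·[z(H) + z(FA)] = −0.5 × (1.0364 + (-0.8416)) = -0.0974
c < 0: the reader has a liberal response bias.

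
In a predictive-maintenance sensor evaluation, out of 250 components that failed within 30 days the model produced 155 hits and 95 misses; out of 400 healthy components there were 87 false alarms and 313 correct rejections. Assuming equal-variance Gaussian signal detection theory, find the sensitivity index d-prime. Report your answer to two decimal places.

d-prime = 1.09

H = 155/250 = 0.6200
FA = 87/400 = 0.2175
z(H) = z(0.6200) = 0.305
z(FA) = z(0.2175) = -0.781
d' = z(H) − z(FA) = 0.305 − (-0.781) = 1.086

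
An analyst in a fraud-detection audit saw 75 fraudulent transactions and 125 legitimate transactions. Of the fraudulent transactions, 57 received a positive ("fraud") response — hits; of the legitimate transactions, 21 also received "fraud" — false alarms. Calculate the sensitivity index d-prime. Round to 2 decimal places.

d-prime = 1.67

H = 57/75 = 0.7600
FA = 21/125 = 0.1680
z(H) = 0.706
z(FA) = -0.962
d' = z(H) − z(FA) = 0.706 − (-0.962) = 1.668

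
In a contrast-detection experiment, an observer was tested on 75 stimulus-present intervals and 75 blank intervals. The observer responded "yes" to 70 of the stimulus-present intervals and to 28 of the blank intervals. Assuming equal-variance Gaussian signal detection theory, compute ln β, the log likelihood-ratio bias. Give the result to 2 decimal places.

ln β = -1.07

H = 70/75 = 0.9333
FA = 28/75 = 0.3733
Φ⁻¹(0.9333) = 1.501, Φ⁻¹(0.3733) = -0.323
ln β = −½·[z(H)² − z(FA)²] = −0.5 × (2.253 − 0.104) = -1.0745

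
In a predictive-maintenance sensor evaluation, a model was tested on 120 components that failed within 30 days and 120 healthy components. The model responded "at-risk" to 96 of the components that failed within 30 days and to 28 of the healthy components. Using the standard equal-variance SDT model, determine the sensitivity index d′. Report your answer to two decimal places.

H = 96/120 = 0.8000
FA = 28/120 = 0.2333
z(H) = z(0.8000) = 0.8416
z(FA) = z(0.2333) = -0.7280
d' = z(H) − z(FA) = 0.8416 − (-0.7280) = 1.5696

d′ = 1.57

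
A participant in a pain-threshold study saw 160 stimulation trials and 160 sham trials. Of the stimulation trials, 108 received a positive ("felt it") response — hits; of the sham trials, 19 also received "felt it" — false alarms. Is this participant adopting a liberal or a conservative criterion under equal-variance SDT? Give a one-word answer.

z(H) = 0.454, z(FA) = -1.181
c = −½·(z(H) + z(FA)) = 0.3635
c > 0 → conservative criterion (biased toward responding “no”).

conservative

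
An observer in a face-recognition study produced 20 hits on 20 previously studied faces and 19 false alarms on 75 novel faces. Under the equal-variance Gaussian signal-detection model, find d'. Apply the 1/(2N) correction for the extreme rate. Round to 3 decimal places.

The hit rate is 20/20 = 1, so apply the 1/(2N) correction: H → 1 − 1/(2·20) = 0.97500.
z(H) = z(0.97500) = 1.9600
z(FA) = z(0.25333) = -0.6640
d' = 1.9600 − (-0.6640) = 2.6240

d' = 2.624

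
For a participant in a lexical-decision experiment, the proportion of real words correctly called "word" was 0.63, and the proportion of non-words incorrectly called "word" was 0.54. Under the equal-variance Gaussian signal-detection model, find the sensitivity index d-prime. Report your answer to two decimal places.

Φ⁻¹(H) = 0.332
Φ⁻¹(FA) = 0.100
d' = z(H) − z(FA) = 0.332 − 0.100 = 0.232

d-prime = 0.23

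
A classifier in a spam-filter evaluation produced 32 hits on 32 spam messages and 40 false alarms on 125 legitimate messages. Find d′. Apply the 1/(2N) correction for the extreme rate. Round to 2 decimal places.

The hit rate is 32/32 = 1, so apply the 1/(2N) correction: H → 1 − 1/(2·32) = 0.98438.
z(H) = z(0.98438) = 2.154
z(FA) = z(0.32000) = -0.468
d' = 2.154 − (-0.468) = 2.622

d′ = 2.62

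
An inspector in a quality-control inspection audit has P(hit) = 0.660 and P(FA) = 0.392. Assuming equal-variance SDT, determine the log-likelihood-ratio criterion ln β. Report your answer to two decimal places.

z(H) = z(0.660) = 0.412
z(FA) = z(0.392) = -0.274
ln β = −½·[z(H)² − z(FA)²] = −0.5 × (0.170 − 0.075) = -0.0475

ln β = -0.05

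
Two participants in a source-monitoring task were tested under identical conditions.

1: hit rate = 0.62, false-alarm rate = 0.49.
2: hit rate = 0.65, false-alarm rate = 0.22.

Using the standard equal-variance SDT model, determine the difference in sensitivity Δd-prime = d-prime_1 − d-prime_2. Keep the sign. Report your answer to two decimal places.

Δd-prime = -0.83

1: z(0.62) = 0.305, z(0.49) = -0.025, d' = 0.330
2: z(0.65) = 0.385, z(0.22) = -0.772, d' = 1.157
Δd' = d'_1 − d'_2 = 0.330 − 1.157 = -0.827
2 has the higher sensitivity.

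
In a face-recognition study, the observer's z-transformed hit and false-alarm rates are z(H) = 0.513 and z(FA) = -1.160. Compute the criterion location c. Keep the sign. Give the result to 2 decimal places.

c = 0.32

c = −½·[z(H) + z(FA)] = −½·(0.513 + (-1.160)) = 0.3235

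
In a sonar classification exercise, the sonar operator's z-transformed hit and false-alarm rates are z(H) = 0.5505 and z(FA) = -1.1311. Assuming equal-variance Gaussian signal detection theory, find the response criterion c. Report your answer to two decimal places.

c = −½·[z(H) + z(FA)] = −½·(0.5505 + (-1.1311)) = 0.2903

c = 0.29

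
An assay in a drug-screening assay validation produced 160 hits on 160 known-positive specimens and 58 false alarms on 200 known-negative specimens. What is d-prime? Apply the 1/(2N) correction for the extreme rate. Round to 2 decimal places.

d-prime = 3.29

The hit rate is 160/160 = 1, so apply the 1/(2N) correction: H → 1 − 1/(2·160) = 0.99687.
z(H) = z(0.99687) = 2.734
z(FA) = z(0.29000) = -0.553
d' = 2.734 − (-0.553) = 3.287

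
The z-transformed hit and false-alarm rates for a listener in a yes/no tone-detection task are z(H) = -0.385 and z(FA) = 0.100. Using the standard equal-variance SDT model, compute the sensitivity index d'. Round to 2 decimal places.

d' = -0.49

d' = z(H) − z(FA) = -0.385 − 0.100 = -0.485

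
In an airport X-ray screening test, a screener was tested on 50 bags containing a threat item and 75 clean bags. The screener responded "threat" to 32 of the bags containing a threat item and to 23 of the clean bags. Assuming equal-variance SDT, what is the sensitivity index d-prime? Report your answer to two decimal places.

H = 32/50 = 0.6400
FA = 23/75 = 0.3067
z(0.6400) = 0.358, z(0.3067) = -0.505
d' = z(H) − z(FA) = 0.358 − (-0.505) = 0.863

d-prime = 0.86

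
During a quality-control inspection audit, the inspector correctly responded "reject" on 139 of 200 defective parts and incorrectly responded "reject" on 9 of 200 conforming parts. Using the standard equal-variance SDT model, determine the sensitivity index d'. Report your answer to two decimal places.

H = 139/200 = 0.6950
FA = 9/200 = 0.0450
Φ⁻¹(H) = 0.5101
Φ⁻¹(FA) = -1.6954
d' = z(H) − z(FA) = 0.5101 − (-1.6954) = 2.2055

d' = 2.21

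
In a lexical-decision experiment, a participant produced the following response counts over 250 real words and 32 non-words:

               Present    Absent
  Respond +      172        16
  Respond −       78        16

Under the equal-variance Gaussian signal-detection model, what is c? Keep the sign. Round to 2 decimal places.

c = -0.25

H = 172/250 = 0.6880
FA = 16/32 = 0.5000
z(H) = z(0.6880) = 0.490
z(FA) = z(0.5000) = 0.000
c = −½·[z(H) + z(FA)] = −0.5 × (0.490 + 0.000) = -0.245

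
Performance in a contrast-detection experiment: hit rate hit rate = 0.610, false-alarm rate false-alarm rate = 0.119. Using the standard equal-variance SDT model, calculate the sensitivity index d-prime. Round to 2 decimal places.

z(0.610) = 0.2793, z(0.119) = -1.1800
d' = z(H) − z(FA) = 0.2793 − (-1.1800) = 1.4593

d-prime = 1.46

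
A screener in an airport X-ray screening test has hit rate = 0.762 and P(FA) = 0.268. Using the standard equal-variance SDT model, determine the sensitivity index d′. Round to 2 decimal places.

z(0.762) = 0.713, z(0.268) = -0.619
d' = z(H) − z(FA) = 0.713 − (-0.619) = 1.332

d′ = 1.33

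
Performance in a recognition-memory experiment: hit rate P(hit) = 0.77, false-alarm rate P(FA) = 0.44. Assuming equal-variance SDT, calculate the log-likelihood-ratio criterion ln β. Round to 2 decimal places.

z(H) = 0.739
z(FA) = -0.151
ln β = −½·[z(H)² − z(FA)²] = −0.5 × (0.546 − 0.023) = -0.2615

ln β = -0.26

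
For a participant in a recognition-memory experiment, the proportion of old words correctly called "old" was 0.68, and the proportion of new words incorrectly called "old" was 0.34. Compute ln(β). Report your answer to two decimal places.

ln β = -0.02

z(0.68) = 0.468, z(0.34) = -0.412
ln β = −½·[z(H)² − z(FA)²] = −0.5 × (0.219 − 0.170) = -0.0245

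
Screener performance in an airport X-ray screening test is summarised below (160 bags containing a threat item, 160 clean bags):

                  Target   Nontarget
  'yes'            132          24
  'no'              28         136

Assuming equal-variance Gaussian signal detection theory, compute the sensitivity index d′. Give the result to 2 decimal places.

H = 132/160 = 0.8250
FA = 24/160 = 0.1500
Φ⁻¹(H) = 0.935
Φ⁻¹(FA) = -1.036
d' = z(H) − z(FA) = 0.935 − (-1.036) = 1.971

d′ = 1.97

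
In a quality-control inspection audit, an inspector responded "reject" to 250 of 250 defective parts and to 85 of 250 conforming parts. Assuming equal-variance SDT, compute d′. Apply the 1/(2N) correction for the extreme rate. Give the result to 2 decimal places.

d′ = 3.29

The hit rate is 250/250 = 1, so apply the 1/(2N) correction: H → 1 − 1/(2·250) = 0.99800.
z(H) = z(0.99800) = 2.878
z(FA) = z(0.34000) = -0.412
d' = 2.878 − (-0.412) = 3.290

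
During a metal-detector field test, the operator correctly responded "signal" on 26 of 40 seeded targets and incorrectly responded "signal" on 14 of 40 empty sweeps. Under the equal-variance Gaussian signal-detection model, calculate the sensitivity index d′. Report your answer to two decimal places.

H = 26/40 = 0.6500
FA = 14/40 = 0.3500
Φ⁻¹(H) = Φ⁻¹(0.6500) = 0.3853
Φ⁻¹(FA) = Φ⁻¹(0.3500) = -0.3853
d' = z(H) − z(FA) = 0.3853 − (-0.3853) = 0.7706

d′ = 0.77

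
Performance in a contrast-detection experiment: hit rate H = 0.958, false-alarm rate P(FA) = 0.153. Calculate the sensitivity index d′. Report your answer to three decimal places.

d′ = 2.752

z(0.958) = 1.7279, z(0.153) = -1.0237
d' = z(H) − z(FA) = 1.7279 − (-1.0237) = 2.7516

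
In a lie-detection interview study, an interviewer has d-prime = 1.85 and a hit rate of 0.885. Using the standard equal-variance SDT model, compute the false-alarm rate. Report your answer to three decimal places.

false-alarm rate = 0.258

z(hit rate) = z(0.885) = 1.2004
z(FA) = z(H) − d' = 1.2004 − 1.85 = -0.6496
false-alarm rate = Φ(-0.6496) = 0.2580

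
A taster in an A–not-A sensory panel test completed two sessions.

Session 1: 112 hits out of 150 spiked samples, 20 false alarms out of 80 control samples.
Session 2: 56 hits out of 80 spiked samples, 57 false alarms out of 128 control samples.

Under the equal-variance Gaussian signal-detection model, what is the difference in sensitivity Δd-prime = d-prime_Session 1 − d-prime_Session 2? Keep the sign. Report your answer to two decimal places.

Session 1: z(0.7467) = 0.664, z(0.2500) = -0.674, d' = 1.338
Session 2: z(0.7000) = 0.524, z(0.4453) = -0.138, d' = 0.662
Δd' = d'_Session 1 − d'_Session 2 = 1.338 − 0.662 = 0.676
Session 1 has the higher sensitivity.

Δd-prime = 0.68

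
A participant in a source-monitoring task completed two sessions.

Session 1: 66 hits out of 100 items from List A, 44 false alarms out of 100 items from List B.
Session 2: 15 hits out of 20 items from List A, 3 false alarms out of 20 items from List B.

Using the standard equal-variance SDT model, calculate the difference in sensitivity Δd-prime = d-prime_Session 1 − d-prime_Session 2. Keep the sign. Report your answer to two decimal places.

Δd-prime = -1.15

Session 1: z(0.6600) = 0.412, z(0.4400) = -0.151, d' = 0.563
Session 2: z(0.7500) = 0.674, z(0.1500) = -1.036, d' = 1.710
Δd' = d'_Session 1 − d'_Session 2 = 0.563 − 1.710 = -1.147
Session 2 has the higher sensitivity.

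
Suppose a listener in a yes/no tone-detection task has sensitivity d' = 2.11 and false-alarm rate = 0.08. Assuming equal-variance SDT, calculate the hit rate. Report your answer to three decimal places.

hit rate = 0.760

z(false-alarm rate) = z(0.08) = -1.4051
z(H) = z(FA) + d' = -1.4051 + 2.11 = 0.7049
hit rate = Φ(0.7049) = 0.7596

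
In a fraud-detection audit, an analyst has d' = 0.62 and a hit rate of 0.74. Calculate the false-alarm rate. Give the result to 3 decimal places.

false-alarm rate = 0.509

z(hit rate) = z(0.74) = 0.6433
z(FA) = z(H) − d' = 0.6433 − 0.62 = 0.0233
false-alarm rate = Φ(0.0233) = 0.5093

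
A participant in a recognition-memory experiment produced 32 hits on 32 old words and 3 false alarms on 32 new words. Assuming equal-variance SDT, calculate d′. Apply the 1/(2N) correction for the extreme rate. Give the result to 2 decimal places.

d′ = 3.47

The hit rate is 32/32 = 1, so apply the 1/(2N) correction: H → 1 − 1/(2·32) = 0.98438.
z(H) = z(0.98438) = 2.154
z(FA) = z(0.09375) = -1.318
d' = 2.154 − (-1.318) = 3.472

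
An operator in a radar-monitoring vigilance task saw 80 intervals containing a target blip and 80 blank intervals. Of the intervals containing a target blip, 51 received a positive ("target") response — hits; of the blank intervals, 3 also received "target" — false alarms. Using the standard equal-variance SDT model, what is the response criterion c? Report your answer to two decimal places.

H = 51/80 = 0.6375
FA = 3/80 = 0.0375
z(H) = z(0.6375) = 0.352
z(FA) = z(0.0375) = -1.780
c = −½·[z(H) + z(FA)] = −0.5 × (0.352 + (-1.780)) = 0.714
c > 0: the operator has a conservative response bias.

c = 0.71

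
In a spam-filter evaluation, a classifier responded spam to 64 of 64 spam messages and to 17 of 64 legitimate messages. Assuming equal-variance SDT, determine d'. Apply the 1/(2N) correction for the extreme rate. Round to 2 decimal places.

d' = 3.04

The hit rate is 64/64 = 1, so apply the 1/(2N) correction: H → 1 − 1/(2·64) = 0.99219.
z(H) = z(0.99219) = 2.418
z(FA) = z(0.26562) = -0.626
d' = 2.418 − (-0.626) = 3.044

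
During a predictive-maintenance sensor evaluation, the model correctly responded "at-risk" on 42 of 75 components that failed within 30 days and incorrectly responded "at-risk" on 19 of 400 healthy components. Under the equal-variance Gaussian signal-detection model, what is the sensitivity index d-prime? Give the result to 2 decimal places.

d-prime = 1.82

H = 42/75 = 0.5600
FA = 19/400 = 0.0475
z(H) = z(0.5600) = 0.151
z(FA) = z(0.0475) = -1.670
d' = z(H) − z(FA) = 0.151 − (-1.670) = 1.821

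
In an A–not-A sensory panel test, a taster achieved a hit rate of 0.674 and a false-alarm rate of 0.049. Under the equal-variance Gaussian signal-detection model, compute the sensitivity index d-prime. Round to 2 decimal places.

d-prime = 2.11

z(H) = 0.4510
z(FA) = -1.6546
d' = z(H) − z(FA) = 0.4510 − (-1.6546) = 2.1056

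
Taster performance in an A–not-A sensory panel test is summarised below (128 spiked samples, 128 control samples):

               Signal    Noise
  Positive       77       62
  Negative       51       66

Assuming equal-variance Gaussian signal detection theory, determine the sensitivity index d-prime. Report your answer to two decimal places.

d-prime = 0.30

H = 77/128 = 0.6016
FA = 62/128 = 0.4844
z(H) = z(0.6016) = 0.2575
z(FA) = z(0.4844) = -0.0391
d' = z(H) − z(FA) = 0.2575 − (-0.0391) = 0.2966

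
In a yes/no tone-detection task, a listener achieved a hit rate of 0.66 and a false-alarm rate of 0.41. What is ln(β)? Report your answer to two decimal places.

ln β = -0.06

Φ⁻¹(H) = 0.412
Φ⁻¹(FA) = -0.228
ln β = −½·[z(H)² − z(FA)²] = −0.5 × (0.170 − 0.052) = -0.059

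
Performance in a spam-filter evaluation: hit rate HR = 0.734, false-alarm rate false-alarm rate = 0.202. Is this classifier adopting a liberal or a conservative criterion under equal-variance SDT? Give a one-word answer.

conservative

z(H) = 0.625, z(FA) = -0.834
c = −½·(z(H) + z(FA)) = 0.1045
c > 0 → conservative criterion (biased toward responding “no”).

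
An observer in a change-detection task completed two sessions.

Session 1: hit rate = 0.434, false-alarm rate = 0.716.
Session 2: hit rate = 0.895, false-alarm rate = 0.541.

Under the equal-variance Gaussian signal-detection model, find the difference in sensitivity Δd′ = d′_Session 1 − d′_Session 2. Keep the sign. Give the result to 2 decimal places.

Session 1: z(0.434) = -0.166, z(0.716) = 0.571, d' = -0.737
Session 2: z(0.895) = 1.254, z(0.541) = 0.103, d' = 1.151
Δd' = d'_Session 1 − d'_Session 2 = -0.737 − 1.151 = -1.888
Session 2 has the higher sensitivity.

Δd′ = -1.89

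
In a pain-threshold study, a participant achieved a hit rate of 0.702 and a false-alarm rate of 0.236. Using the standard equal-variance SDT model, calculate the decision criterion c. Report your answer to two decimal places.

c = 0.09

z(H) = z(0.702) = 0.5302
z(FA) = z(0.236) = -0.7192
c = −½·[z(H) + z(FA)] = −0.5 × (0.5302 + (-0.7192)) = 0.0945
c > 0: the participant has a conservative response bias.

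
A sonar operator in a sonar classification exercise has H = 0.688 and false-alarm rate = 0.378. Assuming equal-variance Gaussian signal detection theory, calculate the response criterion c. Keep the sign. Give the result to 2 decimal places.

Φ⁻¹(0.688) = 0.4902, Φ⁻¹(0.378) = -0.3107
c = −½·[z(H) + z(FA)] = −0.5 × (0.4902 + (-0.3107)) = -0.08975
c < 0: the sonar operator has a liberal response bias.

c = -0.09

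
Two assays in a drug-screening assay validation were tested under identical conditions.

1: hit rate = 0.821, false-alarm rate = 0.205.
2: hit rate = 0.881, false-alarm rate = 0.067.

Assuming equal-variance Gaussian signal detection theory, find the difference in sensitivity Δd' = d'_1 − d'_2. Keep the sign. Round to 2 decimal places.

Δd' = -0.94

1: z(0.821) = 0.919, z(0.205) = -0.824, d' = 1.743
2: z(0.881) = 1.180, z(0.067) = -1.499, d' = 2.679
Δd' = d'_1 − d'_2 = 1.743 − 2.679 = -0.936
2 has the higher sensitivity.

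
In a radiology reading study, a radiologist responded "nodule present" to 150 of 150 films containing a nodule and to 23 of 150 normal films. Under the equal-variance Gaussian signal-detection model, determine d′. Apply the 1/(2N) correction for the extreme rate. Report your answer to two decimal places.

The hit rate is 150/150 = 1, so apply the 1/(2N) correction: H → 1 − 1/(2·150) = 0.99667.
z(H) = z(0.99667) = 2.713
z(FA) = z(0.15333) = -1.022
d' = 2.713 − (-1.022) = 3.735

d′ = 3.74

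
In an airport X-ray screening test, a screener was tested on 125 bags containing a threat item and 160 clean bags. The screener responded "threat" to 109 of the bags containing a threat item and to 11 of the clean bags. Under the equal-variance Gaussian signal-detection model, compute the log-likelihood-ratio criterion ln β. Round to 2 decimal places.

ln β = 0.46

H = 109/125 = 0.8720
FA = 11/160 = 0.0688
Φ⁻¹(0.8720) = 1.136, Φ⁻¹(0.0688) = -1.485
ln β = −½·[z(H)² − z(FA)²] = −0.5 × (1.290 − 2.205) = 0.4575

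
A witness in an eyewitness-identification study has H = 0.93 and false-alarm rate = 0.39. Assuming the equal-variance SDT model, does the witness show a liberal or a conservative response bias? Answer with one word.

liberal

z(H) = 1.476, z(FA) = -0.279
c = −½·(z(H) + z(FA)) = -0.5985
c < 0 → liberal criterion (biased toward responding “yes”).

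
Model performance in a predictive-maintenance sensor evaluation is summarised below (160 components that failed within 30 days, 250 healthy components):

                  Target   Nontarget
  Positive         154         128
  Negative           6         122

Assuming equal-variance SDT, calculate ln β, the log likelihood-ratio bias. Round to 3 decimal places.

H = 154/160 = 0.9625
FA = 128/250 = 0.5120
z(H) = 1.7805
z(FA) = 0.0301
ln β = −½·[z(H)² − z(FA)²] = −0.5 × (3.1702 − 0.0009) = -1.58465

ln β = -1.585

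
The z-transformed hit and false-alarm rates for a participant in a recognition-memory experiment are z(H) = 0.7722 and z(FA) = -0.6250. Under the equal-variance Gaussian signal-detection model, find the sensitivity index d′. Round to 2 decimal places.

d' = z(H) − z(FA) = 0.7722 − (-0.6250) = 1.3972

d′ = 1.40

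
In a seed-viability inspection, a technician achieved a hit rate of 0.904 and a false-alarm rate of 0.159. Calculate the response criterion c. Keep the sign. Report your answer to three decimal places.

c = -0.153

z(0.904) = 1.3047, z(0.159) = -0.9986
c = −½·[z(H) + z(FA)] = −0.5 × (1.3047 + (-0.9986)) = -0.15305
c < 0: the technician has a liberal response bias.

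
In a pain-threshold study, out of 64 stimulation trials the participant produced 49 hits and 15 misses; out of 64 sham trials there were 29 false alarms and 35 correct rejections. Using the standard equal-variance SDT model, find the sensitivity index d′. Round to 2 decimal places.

H = 49/64 = 0.7656
FA = 29/64 = 0.4531
z(H) = 0.724
z(FA) = -0.118
d' = z(H) − z(FA) = 0.724 − (-0.118) = 0.842

d′ = 0.84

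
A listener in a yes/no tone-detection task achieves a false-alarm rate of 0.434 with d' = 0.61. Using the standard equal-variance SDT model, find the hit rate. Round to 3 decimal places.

z(false-alarm rate) = z(0.434) = -0.1662
z(H) = z(FA) + d' = -0.1662 + 0.61 = 0.4438
hit rate = Φ(0.4438) = 0.6714

hit rate = 0.671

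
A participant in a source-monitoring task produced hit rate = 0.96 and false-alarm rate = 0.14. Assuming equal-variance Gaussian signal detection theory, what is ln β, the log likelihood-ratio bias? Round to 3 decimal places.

z(0.96) = 1.7507, z(0.14) = -1.0803
ln β = −½·[z(H)² − z(FA)²] = −0.5 × (3.0650 − 1.1670) = -0.9490

ln β = -0.949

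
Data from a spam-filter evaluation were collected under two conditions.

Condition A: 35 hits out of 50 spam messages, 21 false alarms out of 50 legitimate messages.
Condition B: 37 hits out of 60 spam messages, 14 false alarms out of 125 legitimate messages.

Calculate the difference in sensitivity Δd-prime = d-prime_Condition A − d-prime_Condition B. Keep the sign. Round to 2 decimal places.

Δd-prime = -0.79

Condition A: z(0.7000) = 0.524, z(0.4200) = -0.202, d' = 0.726
Condition B: z(0.6167) = 0.297, z(0.1120) = -1.216, d' = 1.513
Δd' = d'_Condition A − d'_Condition B = 0.726 − 1.513 = -0.787
Condition B has the higher sensitivity.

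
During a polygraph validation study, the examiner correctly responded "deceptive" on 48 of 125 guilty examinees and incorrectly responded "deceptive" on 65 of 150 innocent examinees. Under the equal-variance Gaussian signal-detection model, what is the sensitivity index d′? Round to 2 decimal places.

H = 48/125 = 0.3840
FA = 65/150 = 0.4333
Φ⁻¹(H) = -0.295
Φ⁻¹(FA) = -0.168
d' = z(H) − z(FA) = -0.295 − (-0.168) = -0.127

d′ = -0.13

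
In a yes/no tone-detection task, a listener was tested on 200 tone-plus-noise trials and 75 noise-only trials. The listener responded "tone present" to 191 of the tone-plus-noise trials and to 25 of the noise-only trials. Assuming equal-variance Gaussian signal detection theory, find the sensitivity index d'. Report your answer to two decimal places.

d' = 2.13

H = 191/200 = 0.9550
FA = 25/75 = 0.3333
z(H) = 1.695
z(FA) = -0.431
d' = z(H) − z(FA) = 1.695 − (-0.431) = 2.126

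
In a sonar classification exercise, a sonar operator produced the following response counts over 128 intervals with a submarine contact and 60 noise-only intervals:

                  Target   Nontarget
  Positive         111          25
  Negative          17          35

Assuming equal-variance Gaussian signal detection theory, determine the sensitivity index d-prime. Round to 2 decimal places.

d-prime = 1.32

H = 111/128 = 0.8672
FA = 25/60 = 0.4167
z(H) = 1.113
z(FA) = -0.210
d' = z(H) − z(FA) = 1.113 − (-0.210) = 1.323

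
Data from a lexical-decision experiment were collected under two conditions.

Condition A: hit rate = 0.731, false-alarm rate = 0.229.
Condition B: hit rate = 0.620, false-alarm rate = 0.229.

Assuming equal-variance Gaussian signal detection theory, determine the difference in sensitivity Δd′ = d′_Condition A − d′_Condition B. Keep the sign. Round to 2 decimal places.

Condition A: z(0.731) = 0.616, z(0.229) = -0.742, d' = 1.358
Condition B: z(0.620) = 0.305, z(0.229) = -0.742, d' = 1.047
Δd' = d'_Condition A − d'_Condition B = 1.358 − 1.047 = 0.311
Condition A has the higher sensitivity.

Δd′ = 0.31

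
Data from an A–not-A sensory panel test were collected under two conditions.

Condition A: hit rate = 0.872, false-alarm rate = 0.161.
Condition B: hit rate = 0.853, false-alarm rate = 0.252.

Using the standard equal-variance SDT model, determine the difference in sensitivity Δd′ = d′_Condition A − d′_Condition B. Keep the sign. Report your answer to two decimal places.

Δd′ = 0.41

Condition A: z(0.872) = 1.136, z(0.161) = -0.990, d' = 2.126
Condition B: z(0.853) = 1.049, z(0.252) = -0.668, d' = 1.717
Δd' = d'_Condition A − d'_Condition B = 2.126 − 1.717 = 0.409
Condition A has the higher sensitivity.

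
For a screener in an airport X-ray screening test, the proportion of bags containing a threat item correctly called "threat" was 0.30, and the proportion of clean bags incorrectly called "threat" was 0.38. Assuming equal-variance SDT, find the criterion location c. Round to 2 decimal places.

c = 0.41

z(H) = -0.524
z(FA) = -0.305
c = −½·[z(H) + z(FA)] = −0.5 × (-0.524 + (-0.305)) = 0.4145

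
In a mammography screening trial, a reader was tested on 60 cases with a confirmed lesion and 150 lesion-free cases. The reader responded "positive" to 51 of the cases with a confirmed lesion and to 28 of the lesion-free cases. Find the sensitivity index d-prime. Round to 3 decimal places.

H = 51/60 = 0.8500
FA = 28/150 = 0.1867
z(H) = z(0.8500) = 1.0364
z(FA) = z(0.1867) = -0.8901
d' = z(H) − z(FA) = 1.0364 − (-0.8901) = 1.9265

d-prime = 1.927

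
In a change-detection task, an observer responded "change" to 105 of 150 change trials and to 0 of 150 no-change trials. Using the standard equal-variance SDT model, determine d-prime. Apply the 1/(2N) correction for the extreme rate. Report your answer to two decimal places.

d-prime = 3.24

The false-alarm rate is 0/150 = 0, so apply the 1/(2N) correction: FA → 1/(2·150) = 0.00333.
z(H) = z(0.70000) = 0.524
z(FA) = z(0.00333) = -2.713
d' = 0.524 − (-2.713) = 3.237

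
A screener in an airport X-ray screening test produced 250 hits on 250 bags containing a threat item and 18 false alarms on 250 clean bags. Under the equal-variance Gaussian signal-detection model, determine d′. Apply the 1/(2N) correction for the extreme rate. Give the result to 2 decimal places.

The hit rate is 250/250 = 1, so apply the 1/(2N) correction: H → 1 − 1/(2·250) = 0.99800.
z(H) = z(0.99800) = 2.878
z(FA) = z(0.07200) = -1.461
d' = 2.878 − (-1.461) = 4.339

d′ = 4.34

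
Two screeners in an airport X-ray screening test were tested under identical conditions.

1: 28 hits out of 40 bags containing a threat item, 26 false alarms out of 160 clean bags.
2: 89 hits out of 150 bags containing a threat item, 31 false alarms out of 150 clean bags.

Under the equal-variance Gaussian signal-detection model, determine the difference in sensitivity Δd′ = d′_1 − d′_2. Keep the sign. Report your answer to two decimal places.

Δd′ = 0.45

1: z(0.7000) = 0.524, z(0.1625) = -0.984, d' = 1.508
2: z(0.5933) = 0.236, z(0.2067) = -0.818, d' = 1.054
Δd' = d'_1 − d'_2 = 1.508 − 1.054 = 0.454
1 has the higher sensitivity.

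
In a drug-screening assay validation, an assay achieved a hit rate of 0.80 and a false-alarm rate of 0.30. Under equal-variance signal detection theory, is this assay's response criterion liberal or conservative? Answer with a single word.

liberal

z(H) = 0.842, z(FA) = -0.524
c = −½·(z(H) + z(FA)) = -0.159
c < 0 → liberal criterion (biased toward responding “yes”).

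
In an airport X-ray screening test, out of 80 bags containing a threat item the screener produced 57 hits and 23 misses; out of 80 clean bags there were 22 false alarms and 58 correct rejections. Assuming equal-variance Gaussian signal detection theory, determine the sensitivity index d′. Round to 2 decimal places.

H = 57/80 = 0.7125
FA = 22/80 = 0.2750
z(0.7125) = 0.561, z(0.2750) = -0.598
d' = z(H) − z(FA) = 0.561 − (-0.598) = 1.159

d′ = 1.16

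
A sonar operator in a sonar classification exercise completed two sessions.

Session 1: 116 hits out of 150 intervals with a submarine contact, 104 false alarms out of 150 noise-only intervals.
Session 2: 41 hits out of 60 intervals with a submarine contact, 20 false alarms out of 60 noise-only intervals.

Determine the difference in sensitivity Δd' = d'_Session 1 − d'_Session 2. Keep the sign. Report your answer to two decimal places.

Session 1: z(0.7733) = 0.750, z(0.6933) = 0.505, d' = 0.245
Session 2: z(0.6833) = 0.477, z(0.3333) = -0.431, d' = 0.908
Δd' = d'_Session 1 − d'_Session 2 = 0.245 − 0.908 = -0.663
Session 2 has the higher sensitivity.

Δd' = -0.66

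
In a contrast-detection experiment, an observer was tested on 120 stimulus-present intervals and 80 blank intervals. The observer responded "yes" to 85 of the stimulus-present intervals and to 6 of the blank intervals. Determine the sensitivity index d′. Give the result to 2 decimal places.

d′ = 1.99

H = 85/120 = 0.7083
FA = 6/80 = 0.0750
z(H) = 0.548
z(FA) = -1.440
d' = z(H) − z(FA) = 0.548 − (-1.440) = 1.988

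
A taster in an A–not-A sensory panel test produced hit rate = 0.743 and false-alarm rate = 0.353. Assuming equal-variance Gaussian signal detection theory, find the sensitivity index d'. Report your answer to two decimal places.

d' = 1.03

Φ⁻¹(H) = 0.6526
Φ⁻¹(FA) = -0.3772
d' = z(H) − z(FA) = 0.6526 − (-0.3772) = 1.0298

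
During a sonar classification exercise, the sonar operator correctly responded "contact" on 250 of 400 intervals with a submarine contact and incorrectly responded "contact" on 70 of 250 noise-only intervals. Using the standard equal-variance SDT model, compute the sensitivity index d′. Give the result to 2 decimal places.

H = 250/400 = 0.6250
FA = 70/250 = 0.2800
z(H) = z(0.6250) = 0.319
z(FA) = z(0.2800) = -0.583
d' = z(H) − z(FA) = 0.319 − (-0.583) = 0.902

d′ = 0.90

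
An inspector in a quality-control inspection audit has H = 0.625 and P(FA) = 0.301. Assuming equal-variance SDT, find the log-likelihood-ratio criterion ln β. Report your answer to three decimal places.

ln β = 0.085

z(H) = 0.3186
z(FA) = -0.5215
ln β = −½·[z(H)² − z(FA)²] = −0.5 × (0.1015 − 0.2720) = 0.08525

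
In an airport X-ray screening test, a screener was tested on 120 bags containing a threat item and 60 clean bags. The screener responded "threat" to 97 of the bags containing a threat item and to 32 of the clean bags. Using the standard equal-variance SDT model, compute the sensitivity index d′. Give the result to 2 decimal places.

d′ = 0.79

H = 97/120 = 0.8083
FA = 32/60 = 0.5333
z(H) = 0.872
z(FA) = 0.084
d' = z(H) − z(FA) = 0.872 − 0.084 = 0.788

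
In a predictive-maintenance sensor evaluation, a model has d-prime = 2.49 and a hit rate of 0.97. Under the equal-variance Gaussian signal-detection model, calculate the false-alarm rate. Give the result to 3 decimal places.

false-alarm rate = 0.271

z(hit rate) = z(0.97) = 1.8808
z(FA) = z(H) − d' = 1.8808 − 2.49 = -0.6092
false-alarm rate = Φ(-0.6092) = 0.2712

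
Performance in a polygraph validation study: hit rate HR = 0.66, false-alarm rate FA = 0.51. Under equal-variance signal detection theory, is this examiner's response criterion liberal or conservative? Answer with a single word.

liberal

z(H) = 0.412, z(FA) = 0.025
c = −½·(z(H) + z(FA)) = -0.2185
c < 0 → liberal criterion (biased toward responding “yes”).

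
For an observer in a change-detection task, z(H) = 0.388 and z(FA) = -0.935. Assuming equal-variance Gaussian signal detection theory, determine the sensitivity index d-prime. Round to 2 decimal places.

d' = z(H) − z(FA) = 0.388 − (-0.935) = 1.323

d-prime = 1.32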